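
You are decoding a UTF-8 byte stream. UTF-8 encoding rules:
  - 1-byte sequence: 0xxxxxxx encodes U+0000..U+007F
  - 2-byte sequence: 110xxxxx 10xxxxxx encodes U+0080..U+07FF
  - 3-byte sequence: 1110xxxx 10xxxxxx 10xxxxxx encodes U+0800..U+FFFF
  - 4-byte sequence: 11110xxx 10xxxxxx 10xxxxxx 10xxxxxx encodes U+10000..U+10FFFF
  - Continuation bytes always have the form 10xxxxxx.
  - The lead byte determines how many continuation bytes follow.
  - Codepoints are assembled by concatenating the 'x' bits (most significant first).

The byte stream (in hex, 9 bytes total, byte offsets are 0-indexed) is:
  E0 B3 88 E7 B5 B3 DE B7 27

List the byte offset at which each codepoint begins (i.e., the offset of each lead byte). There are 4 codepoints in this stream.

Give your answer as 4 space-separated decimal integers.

Answer: 0 3 6 8

Derivation:
Byte[0]=E0: 3-byte lead, need 2 cont bytes. acc=0x0
Byte[1]=B3: continuation. acc=(acc<<6)|0x33=0x33
Byte[2]=88: continuation. acc=(acc<<6)|0x08=0xCC8
Completed: cp=U+0CC8 (starts at byte 0)
Byte[3]=E7: 3-byte lead, need 2 cont bytes. acc=0x7
Byte[4]=B5: continuation. acc=(acc<<6)|0x35=0x1F5
Byte[5]=B3: continuation. acc=(acc<<6)|0x33=0x7D73
Completed: cp=U+7D73 (starts at byte 3)
Byte[6]=DE: 2-byte lead, need 1 cont bytes. acc=0x1E
Byte[7]=B7: continuation. acc=(acc<<6)|0x37=0x7B7
Completed: cp=U+07B7 (starts at byte 6)
Byte[8]=27: 1-byte ASCII. cp=U+0027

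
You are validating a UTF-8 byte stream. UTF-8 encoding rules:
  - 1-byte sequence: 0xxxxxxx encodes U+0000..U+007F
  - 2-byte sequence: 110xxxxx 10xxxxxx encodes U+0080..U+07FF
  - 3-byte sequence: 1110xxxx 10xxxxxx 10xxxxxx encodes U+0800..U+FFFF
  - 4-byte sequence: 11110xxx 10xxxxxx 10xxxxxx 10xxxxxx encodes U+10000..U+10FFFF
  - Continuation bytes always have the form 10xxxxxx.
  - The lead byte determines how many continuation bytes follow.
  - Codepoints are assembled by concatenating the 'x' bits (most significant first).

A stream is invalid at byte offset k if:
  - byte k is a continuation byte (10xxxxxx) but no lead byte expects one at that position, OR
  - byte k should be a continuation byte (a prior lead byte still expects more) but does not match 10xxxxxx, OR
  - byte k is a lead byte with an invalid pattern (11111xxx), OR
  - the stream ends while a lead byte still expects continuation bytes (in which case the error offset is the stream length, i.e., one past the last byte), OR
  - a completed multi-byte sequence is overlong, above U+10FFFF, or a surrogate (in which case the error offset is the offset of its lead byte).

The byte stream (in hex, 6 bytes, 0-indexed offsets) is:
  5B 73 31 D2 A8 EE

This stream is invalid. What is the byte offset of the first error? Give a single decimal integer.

Byte[0]=5B: 1-byte ASCII. cp=U+005B
Byte[1]=73: 1-byte ASCII. cp=U+0073
Byte[2]=31: 1-byte ASCII. cp=U+0031
Byte[3]=D2: 2-byte lead, need 1 cont bytes. acc=0x12
Byte[4]=A8: continuation. acc=(acc<<6)|0x28=0x4A8
Completed: cp=U+04A8 (starts at byte 3)
Byte[5]=EE: 3-byte lead, need 2 cont bytes. acc=0xE
Byte[6]: stream ended, expected continuation. INVALID

Answer: 6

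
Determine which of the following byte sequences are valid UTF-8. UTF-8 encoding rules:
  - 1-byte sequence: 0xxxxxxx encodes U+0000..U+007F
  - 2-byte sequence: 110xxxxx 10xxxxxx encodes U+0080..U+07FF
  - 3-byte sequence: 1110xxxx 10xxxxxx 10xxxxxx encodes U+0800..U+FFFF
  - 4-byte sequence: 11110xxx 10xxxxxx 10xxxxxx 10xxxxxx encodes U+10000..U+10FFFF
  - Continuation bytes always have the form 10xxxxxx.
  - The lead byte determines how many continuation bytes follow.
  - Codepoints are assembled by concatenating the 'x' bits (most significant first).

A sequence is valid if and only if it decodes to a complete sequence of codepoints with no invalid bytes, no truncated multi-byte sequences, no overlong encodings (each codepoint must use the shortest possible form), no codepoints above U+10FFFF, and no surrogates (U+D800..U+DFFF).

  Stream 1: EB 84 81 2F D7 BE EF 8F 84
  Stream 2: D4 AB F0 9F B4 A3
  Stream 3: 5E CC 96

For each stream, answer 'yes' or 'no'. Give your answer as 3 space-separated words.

Answer: yes yes yes

Derivation:
Stream 1: decodes cleanly. VALID
Stream 2: decodes cleanly. VALID
Stream 3: decodes cleanly. VALID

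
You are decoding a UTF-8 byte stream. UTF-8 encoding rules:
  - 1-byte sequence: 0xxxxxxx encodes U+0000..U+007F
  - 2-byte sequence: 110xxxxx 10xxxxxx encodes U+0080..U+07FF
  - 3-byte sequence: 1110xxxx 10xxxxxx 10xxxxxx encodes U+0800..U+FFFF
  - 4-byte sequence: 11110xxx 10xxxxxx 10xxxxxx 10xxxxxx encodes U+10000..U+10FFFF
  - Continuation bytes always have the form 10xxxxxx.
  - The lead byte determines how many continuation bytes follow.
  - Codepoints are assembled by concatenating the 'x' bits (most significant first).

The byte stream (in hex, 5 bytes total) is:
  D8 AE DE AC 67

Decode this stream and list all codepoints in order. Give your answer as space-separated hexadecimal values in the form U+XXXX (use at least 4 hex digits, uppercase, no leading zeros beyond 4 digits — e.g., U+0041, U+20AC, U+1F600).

Answer: U+062E U+07AC U+0067

Derivation:
Byte[0]=D8: 2-byte lead, need 1 cont bytes. acc=0x18
Byte[1]=AE: continuation. acc=(acc<<6)|0x2E=0x62E
Completed: cp=U+062E (starts at byte 0)
Byte[2]=DE: 2-byte lead, need 1 cont bytes. acc=0x1E
Byte[3]=AC: continuation. acc=(acc<<6)|0x2C=0x7AC
Completed: cp=U+07AC (starts at byte 2)
Byte[4]=67: 1-byte ASCII. cp=U+0067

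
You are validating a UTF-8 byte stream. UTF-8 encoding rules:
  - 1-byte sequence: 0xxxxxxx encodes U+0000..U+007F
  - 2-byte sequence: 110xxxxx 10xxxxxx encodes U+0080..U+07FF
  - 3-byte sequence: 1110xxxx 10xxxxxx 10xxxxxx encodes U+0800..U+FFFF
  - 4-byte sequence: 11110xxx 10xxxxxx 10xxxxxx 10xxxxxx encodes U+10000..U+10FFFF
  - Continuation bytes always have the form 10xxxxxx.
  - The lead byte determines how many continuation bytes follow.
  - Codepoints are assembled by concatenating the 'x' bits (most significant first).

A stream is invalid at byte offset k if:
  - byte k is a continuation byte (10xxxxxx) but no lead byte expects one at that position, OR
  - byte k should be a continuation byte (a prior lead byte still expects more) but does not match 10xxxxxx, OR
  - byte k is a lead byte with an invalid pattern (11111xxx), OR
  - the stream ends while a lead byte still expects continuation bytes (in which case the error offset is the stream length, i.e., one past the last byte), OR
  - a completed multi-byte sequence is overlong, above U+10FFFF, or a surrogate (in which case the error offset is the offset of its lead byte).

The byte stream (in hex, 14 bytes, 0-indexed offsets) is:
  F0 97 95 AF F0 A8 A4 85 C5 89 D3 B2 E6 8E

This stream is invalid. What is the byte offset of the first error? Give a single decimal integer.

Byte[0]=F0: 4-byte lead, need 3 cont bytes. acc=0x0
Byte[1]=97: continuation. acc=(acc<<6)|0x17=0x17
Byte[2]=95: continuation. acc=(acc<<6)|0x15=0x5D5
Byte[3]=AF: continuation. acc=(acc<<6)|0x2F=0x1756F
Completed: cp=U+1756F (starts at byte 0)
Byte[4]=F0: 4-byte lead, need 3 cont bytes. acc=0x0
Byte[5]=A8: continuation. acc=(acc<<6)|0x28=0x28
Byte[6]=A4: continuation. acc=(acc<<6)|0x24=0xA24
Byte[7]=85: continuation. acc=(acc<<6)|0x05=0x28905
Completed: cp=U+28905 (starts at byte 4)
Byte[8]=C5: 2-byte lead, need 1 cont bytes. acc=0x5
Byte[9]=89: continuation. acc=(acc<<6)|0x09=0x149
Completed: cp=U+0149 (starts at byte 8)
Byte[10]=D3: 2-byte lead, need 1 cont bytes. acc=0x13
Byte[11]=B2: continuation. acc=(acc<<6)|0x32=0x4F2
Completed: cp=U+04F2 (starts at byte 10)
Byte[12]=E6: 3-byte lead, need 2 cont bytes. acc=0x6
Byte[13]=8E: continuation. acc=(acc<<6)|0x0E=0x18E
Byte[14]: stream ended, expected continuation. INVALID

Answer: 14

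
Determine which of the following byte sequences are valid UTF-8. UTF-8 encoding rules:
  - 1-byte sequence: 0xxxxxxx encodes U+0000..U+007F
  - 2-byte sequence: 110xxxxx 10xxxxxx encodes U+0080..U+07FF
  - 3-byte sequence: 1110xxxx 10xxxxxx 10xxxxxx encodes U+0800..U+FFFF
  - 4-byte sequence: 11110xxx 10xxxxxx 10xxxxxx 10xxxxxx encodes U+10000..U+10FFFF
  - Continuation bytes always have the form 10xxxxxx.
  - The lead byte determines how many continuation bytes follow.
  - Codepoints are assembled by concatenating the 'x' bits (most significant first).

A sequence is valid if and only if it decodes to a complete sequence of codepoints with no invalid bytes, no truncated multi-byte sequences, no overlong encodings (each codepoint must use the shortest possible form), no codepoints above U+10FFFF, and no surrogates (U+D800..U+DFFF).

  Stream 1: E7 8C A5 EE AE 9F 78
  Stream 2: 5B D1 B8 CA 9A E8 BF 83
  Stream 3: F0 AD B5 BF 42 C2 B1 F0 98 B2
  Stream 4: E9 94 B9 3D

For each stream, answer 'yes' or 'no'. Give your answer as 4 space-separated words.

Stream 1: decodes cleanly. VALID
Stream 2: decodes cleanly. VALID
Stream 3: error at byte offset 10. INVALID
Stream 4: decodes cleanly. VALID

Answer: yes yes no yes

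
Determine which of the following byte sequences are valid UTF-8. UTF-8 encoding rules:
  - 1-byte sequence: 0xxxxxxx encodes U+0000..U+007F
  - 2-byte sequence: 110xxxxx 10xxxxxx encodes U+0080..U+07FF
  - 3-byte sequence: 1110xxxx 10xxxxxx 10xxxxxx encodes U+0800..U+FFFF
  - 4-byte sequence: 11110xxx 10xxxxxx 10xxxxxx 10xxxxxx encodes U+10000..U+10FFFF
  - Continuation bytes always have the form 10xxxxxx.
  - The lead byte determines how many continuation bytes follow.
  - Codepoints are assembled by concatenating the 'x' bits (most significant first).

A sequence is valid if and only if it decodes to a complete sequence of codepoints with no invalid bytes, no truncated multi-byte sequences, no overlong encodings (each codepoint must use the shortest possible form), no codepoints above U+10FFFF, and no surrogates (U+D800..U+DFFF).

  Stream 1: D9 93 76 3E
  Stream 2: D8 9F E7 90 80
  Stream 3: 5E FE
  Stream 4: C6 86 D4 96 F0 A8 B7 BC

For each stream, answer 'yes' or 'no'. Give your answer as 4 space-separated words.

Stream 1: decodes cleanly. VALID
Stream 2: decodes cleanly. VALID
Stream 3: error at byte offset 1. INVALID
Stream 4: decodes cleanly. VALID

Answer: yes yes no yes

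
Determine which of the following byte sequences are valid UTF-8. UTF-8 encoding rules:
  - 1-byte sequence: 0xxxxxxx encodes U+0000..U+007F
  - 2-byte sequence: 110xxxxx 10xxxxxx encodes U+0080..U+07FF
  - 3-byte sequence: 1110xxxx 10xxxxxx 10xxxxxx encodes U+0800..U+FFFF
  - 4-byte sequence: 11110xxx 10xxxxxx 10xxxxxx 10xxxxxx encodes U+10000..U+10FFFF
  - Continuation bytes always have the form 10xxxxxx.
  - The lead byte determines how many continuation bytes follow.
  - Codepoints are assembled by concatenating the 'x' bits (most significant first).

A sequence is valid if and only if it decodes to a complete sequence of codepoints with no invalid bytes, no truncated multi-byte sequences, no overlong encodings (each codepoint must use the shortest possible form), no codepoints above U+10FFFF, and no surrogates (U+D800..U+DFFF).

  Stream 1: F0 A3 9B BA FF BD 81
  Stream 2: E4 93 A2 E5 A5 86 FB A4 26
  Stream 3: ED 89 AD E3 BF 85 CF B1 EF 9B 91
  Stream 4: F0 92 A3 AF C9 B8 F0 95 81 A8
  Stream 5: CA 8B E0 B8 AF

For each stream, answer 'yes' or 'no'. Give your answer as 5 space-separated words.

Stream 1: error at byte offset 4. INVALID
Stream 2: error at byte offset 6. INVALID
Stream 3: decodes cleanly. VALID
Stream 4: decodes cleanly. VALID
Stream 5: decodes cleanly. VALID

Answer: no no yes yes yes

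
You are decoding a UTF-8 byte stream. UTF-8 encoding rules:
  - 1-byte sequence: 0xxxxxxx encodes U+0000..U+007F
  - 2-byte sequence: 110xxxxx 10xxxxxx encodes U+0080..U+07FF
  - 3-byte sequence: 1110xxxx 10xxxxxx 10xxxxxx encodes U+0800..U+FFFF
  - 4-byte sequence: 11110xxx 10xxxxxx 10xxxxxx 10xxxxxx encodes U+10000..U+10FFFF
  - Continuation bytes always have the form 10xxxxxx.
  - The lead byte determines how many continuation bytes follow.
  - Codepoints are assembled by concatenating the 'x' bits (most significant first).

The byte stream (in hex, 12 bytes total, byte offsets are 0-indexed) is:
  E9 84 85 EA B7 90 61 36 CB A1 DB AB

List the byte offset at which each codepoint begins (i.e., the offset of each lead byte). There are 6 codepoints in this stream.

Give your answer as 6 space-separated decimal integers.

Byte[0]=E9: 3-byte lead, need 2 cont bytes. acc=0x9
Byte[1]=84: continuation. acc=(acc<<6)|0x04=0x244
Byte[2]=85: continuation. acc=(acc<<6)|0x05=0x9105
Completed: cp=U+9105 (starts at byte 0)
Byte[3]=EA: 3-byte lead, need 2 cont bytes. acc=0xA
Byte[4]=B7: continuation. acc=(acc<<6)|0x37=0x2B7
Byte[5]=90: continuation. acc=(acc<<6)|0x10=0xADD0
Completed: cp=U+ADD0 (starts at byte 3)
Byte[6]=61: 1-byte ASCII. cp=U+0061
Byte[7]=36: 1-byte ASCII. cp=U+0036
Byte[8]=CB: 2-byte lead, need 1 cont bytes. acc=0xB
Byte[9]=A1: continuation. acc=(acc<<6)|0x21=0x2E1
Completed: cp=U+02E1 (starts at byte 8)
Byte[10]=DB: 2-byte lead, need 1 cont bytes. acc=0x1B
Byte[11]=AB: continuation. acc=(acc<<6)|0x2B=0x6EB
Completed: cp=U+06EB (starts at byte 10)

Answer: 0 3 6 7 8 10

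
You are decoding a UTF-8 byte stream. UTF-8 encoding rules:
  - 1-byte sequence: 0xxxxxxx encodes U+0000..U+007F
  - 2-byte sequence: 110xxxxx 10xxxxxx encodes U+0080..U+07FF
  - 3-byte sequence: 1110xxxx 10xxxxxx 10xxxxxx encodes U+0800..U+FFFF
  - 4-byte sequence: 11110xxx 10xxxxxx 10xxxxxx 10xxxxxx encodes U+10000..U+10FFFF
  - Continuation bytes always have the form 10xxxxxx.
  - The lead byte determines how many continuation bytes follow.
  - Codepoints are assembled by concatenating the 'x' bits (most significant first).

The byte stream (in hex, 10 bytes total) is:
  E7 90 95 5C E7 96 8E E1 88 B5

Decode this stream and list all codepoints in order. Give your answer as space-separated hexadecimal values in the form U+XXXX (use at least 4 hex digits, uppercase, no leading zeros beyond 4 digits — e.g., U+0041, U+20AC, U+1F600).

Byte[0]=E7: 3-byte lead, need 2 cont bytes. acc=0x7
Byte[1]=90: continuation. acc=(acc<<6)|0x10=0x1D0
Byte[2]=95: continuation. acc=(acc<<6)|0x15=0x7415
Completed: cp=U+7415 (starts at byte 0)
Byte[3]=5C: 1-byte ASCII. cp=U+005C
Byte[4]=E7: 3-byte lead, need 2 cont bytes. acc=0x7
Byte[5]=96: continuation. acc=(acc<<6)|0x16=0x1D6
Byte[6]=8E: continuation. acc=(acc<<6)|0x0E=0x758E
Completed: cp=U+758E (starts at byte 4)
Byte[7]=E1: 3-byte lead, need 2 cont bytes. acc=0x1
Byte[8]=88: continuation. acc=(acc<<6)|0x08=0x48
Byte[9]=B5: continuation. acc=(acc<<6)|0x35=0x1235
Completed: cp=U+1235 (starts at byte 7)

Answer: U+7415 U+005C U+758E U+1235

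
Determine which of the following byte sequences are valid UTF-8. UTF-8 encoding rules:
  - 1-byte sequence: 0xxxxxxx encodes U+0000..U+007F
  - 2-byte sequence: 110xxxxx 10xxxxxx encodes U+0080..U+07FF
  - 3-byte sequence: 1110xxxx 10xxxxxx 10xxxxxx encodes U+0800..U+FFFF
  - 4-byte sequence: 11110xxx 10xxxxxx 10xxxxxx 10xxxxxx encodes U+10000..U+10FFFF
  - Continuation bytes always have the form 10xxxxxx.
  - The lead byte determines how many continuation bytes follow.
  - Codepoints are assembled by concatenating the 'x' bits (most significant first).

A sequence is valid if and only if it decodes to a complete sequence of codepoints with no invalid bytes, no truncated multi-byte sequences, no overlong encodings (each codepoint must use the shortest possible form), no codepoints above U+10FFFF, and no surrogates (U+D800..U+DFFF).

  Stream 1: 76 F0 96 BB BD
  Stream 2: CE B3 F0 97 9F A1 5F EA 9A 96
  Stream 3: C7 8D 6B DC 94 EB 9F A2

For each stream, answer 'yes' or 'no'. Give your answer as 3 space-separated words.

Answer: yes yes yes

Derivation:
Stream 1: decodes cleanly. VALID
Stream 2: decodes cleanly. VALID
Stream 3: decodes cleanly. VALID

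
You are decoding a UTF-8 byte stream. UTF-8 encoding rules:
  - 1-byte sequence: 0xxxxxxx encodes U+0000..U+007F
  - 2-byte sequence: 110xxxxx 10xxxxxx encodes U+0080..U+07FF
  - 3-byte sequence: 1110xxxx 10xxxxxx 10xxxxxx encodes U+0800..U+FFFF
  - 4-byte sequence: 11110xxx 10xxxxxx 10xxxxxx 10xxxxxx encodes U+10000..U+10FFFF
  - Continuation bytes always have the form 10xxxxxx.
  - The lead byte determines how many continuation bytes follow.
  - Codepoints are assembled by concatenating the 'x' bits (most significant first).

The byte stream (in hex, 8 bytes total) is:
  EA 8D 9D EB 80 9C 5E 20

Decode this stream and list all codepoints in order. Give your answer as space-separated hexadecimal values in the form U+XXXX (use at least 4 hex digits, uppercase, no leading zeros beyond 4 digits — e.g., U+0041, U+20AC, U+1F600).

Answer: U+A35D U+B01C U+005E U+0020

Derivation:
Byte[0]=EA: 3-byte lead, need 2 cont bytes. acc=0xA
Byte[1]=8D: continuation. acc=(acc<<6)|0x0D=0x28D
Byte[2]=9D: continuation. acc=(acc<<6)|0x1D=0xA35D
Completed: cp=U+A35D (starts at byte 0)
Byte[3]=EB: 3-byte lead, need 2 cont bytes. acc=0xB
Byte[4]=80: continuation. acc=(acc<<6)|0x00=0x2C0
Byte[5]=9C: continuation. acc=(acc<<6)|0x1C=0xB01C
Completed: cp=U+B01C (starts at byte 3)
Byte[6]=5E: 1-byte ASCII. cp=U+005E
Byte[7]=20: 1-byte ASCII. cp=U+0020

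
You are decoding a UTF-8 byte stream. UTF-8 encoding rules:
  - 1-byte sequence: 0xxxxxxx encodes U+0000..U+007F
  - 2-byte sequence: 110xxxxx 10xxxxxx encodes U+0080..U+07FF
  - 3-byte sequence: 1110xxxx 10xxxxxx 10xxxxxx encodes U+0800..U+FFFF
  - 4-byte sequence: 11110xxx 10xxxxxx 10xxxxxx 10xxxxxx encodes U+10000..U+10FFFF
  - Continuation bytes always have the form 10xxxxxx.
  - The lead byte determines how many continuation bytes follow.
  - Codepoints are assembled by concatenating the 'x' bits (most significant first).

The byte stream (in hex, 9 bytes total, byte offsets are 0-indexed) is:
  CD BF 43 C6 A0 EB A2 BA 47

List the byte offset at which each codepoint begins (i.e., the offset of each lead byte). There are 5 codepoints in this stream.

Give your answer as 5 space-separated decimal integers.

Answer: 0 2 3 5 8

Derivation:
Byte[0]=CD: 2-byte lead, need 1 cont bytes. acc=0xD
Byte[1]=BF: continuation. acc=(acc<<6)|0x3F=0x37F
Completed: cp=U+037F (starts at byte 0)
Byte[2]=43: 1-byte ASCII. cp=U+0043
Byte[3]=C6: 2-byte lead, need 1 cont bytes. acc=0x6
Byte[4]=A0: continuation. acc=(acc<<6)|0x20=0x1A0
Completed: cp=U+01A0 (starts at byte 3)
Byte[5]=EB: 3-byte lead, need 2 cont bytes. acc=0xB
Byte[6]=A2: continuation. acc=(acc<<6)|0x22=0x2E2
Byte[7]=BA: continuation. acc=(acc<<6)|0x3A=0xB8BA
Completed: cp=U+B8BA (starts at byte 5)
Byte[8]=47: 1-byte ASCII. cp=U+0047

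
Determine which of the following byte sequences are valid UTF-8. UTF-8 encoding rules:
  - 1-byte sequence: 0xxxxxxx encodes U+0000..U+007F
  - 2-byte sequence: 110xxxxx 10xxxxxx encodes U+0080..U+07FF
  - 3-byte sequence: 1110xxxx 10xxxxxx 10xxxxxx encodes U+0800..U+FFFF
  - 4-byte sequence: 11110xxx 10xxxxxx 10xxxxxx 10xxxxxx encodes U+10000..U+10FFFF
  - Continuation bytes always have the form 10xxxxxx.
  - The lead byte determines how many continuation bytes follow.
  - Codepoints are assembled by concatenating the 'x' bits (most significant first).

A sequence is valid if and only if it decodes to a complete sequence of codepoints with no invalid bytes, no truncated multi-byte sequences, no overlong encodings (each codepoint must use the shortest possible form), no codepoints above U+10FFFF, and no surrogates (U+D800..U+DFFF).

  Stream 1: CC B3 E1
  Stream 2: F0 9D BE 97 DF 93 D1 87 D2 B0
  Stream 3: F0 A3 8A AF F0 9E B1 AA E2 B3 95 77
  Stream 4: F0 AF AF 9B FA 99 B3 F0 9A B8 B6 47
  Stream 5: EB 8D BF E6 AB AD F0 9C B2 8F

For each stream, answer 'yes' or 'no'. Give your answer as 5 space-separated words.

Stream 1: error at byte offset 3. INVALID
Stream 2: decodes cleanly. VALID
Stream 3: decodes cleanly. VALID
Stream 4: error at byte offset 4. INVALID
Stream 5: decodes cleanly. VALID

Answer: no yes yes no yes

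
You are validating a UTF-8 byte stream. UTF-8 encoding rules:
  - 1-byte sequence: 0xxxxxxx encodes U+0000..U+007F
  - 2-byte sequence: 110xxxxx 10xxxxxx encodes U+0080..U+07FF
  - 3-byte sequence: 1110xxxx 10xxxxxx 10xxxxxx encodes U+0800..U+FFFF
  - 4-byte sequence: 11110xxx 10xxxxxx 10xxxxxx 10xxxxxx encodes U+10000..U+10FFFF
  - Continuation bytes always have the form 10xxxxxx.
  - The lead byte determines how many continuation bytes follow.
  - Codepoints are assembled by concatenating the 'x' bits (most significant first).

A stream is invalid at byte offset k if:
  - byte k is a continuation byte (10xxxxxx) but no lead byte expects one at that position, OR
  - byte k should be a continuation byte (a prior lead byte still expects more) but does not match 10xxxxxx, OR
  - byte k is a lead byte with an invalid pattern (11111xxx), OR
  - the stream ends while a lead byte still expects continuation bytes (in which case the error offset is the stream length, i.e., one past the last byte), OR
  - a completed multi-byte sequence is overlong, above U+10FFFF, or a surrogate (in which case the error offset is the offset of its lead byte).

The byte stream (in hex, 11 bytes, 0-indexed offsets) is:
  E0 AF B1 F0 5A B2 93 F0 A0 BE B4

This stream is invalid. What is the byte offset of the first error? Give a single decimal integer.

Byte[0]=E0: 3-byte lead, need 2 cont bytes. acc=0x0
Byte[1]=AF: continuation. acc=(acc<<6)|0x2F=0x2F
Byte[2]=B1: continuation. acc=(acc<<6)|0x31=0xBF1
Completed: cp=U+0BF1 (starts at byte 0)
Byte[3]=F0: 4-byte lead, need 3 cont bytes. acc=0x0
Byte[4]=5A: expected 10xxxxxx continuation. INVALID

Answer: 4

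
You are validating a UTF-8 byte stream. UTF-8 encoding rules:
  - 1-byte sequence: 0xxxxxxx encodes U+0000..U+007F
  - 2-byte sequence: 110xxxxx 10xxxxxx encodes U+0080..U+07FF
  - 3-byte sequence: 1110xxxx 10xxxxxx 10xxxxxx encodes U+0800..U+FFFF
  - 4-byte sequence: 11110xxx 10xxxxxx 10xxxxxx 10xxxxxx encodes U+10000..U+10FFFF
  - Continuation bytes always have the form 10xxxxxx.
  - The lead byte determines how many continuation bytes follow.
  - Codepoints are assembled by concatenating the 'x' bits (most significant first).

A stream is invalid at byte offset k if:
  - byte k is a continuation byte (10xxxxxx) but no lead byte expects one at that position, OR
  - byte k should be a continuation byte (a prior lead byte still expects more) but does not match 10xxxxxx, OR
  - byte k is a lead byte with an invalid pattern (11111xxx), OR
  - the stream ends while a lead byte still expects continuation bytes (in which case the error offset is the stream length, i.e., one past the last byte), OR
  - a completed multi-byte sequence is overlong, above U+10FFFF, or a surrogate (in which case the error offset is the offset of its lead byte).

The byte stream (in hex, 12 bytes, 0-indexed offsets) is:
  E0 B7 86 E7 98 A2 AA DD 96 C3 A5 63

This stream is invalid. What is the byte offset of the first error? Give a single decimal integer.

Byte[0]=E0: 3-byte lead, need 2 cont bytes. acc=0x0
Byte[1]=B7: continuation. acc=(acc<<6)|0x37=0x37
Byte[2]=86: continuation. acc=(acc<<6)|0x06=0xDC6
Completed: cp=U+0DC6 (starts at byte 0)
Byte[3]=E7: 3-byte lead, need 2 cont bytes. acc=0x7
Byte[4]=98: continuation. acc=(acc<<6)|0x18=0x1D8
Byte[5]=A2: continuation. acc=(acc<<6)|0x22=0x7622
Completed: cp=U+7622 (starts at byte 3)
Byte[6]=AA: INVALID lead byte (not 0xxx/110x/1110/11110)

Answer: 6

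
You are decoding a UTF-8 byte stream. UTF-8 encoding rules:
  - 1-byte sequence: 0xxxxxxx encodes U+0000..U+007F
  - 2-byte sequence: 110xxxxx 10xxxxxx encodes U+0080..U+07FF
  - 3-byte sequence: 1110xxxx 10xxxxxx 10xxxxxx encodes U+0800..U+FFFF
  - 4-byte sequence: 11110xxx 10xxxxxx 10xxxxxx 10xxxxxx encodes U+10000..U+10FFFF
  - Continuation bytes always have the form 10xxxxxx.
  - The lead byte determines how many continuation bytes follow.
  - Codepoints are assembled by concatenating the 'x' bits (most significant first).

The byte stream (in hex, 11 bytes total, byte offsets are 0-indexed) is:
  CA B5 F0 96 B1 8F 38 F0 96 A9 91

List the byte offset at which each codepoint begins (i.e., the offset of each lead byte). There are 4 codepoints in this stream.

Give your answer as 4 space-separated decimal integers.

Answer: 0 2 6 7

Derivation:
Byte[0]=CA: 2-byte lead, need 1 cont bytes. acc=0xA
Byte[1]=B5: continuation. acc=(acc<<6)|0x35=0x2B5
Completed: cp=U+02B5 (starts at byte 0)
Byte[2]=F0: 4-byte lead, need 3 cont bytes. acc=0x0
Byte[3]=96: continuation. acc=(acc<<6)|0x16=0x16
Byte[4]=B1: continuation. acc=(acc<<6)|0x31=0x5B1
Byte[5]=8F: continuation. acc=(acc<<6)|0x0F=0x16C4F
Completed: cp=U+16C4F (starts at byte 2)
Byte[6]=38: 1-byte ASCII. cp=U+0038
Byte[7]=F0: 4-byte lead, need 3 cont bytes. acc=0x0
Byte[8]=96: continuation. acc=(acc<<6)|0x16=0x16
Byte[9]=A9: continuation. acc=(acc<<6)|0x29=0x5A9
Byte[10]=91: continuation. acc=(acc<<6)|0x11=0x16A51
Completed: cp=U+16A51 (starts at byte 7)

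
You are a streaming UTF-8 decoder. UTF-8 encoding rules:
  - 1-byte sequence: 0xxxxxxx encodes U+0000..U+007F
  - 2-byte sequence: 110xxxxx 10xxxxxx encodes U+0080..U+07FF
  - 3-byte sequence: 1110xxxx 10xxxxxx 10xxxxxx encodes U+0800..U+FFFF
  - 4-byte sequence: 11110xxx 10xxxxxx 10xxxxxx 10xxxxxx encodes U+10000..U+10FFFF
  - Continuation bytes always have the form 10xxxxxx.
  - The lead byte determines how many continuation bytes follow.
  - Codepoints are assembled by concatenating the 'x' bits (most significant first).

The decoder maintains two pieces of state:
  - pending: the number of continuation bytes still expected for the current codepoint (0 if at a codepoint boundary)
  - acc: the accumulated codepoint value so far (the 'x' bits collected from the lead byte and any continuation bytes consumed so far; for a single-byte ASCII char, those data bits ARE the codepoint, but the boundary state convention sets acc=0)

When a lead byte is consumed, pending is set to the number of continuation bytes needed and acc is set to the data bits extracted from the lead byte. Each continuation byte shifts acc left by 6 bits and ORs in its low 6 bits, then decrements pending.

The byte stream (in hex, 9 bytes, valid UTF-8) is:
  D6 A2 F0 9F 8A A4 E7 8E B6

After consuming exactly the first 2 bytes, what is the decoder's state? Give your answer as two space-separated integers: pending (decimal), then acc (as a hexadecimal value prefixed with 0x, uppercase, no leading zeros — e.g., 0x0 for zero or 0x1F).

Byte[0]=D6: 2-byte lead. pending=1, acc=0x16
Byte[1]=A2: continuation. acc=(acc<<6)|0x22=0x5A2, pending=0

Answer: 0 0x5A2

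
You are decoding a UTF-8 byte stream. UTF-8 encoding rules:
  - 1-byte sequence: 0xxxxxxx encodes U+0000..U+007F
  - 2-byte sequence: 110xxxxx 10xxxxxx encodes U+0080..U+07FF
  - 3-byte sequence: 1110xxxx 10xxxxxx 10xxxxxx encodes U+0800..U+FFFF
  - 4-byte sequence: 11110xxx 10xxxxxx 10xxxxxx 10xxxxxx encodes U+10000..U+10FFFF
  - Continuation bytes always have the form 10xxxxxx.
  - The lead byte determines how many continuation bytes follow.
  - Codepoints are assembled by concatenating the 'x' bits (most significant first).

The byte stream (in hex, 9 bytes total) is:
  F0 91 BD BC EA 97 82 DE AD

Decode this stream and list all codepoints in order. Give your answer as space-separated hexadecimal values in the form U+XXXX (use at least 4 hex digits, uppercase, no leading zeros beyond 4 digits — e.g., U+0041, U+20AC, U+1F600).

Answer: U+11F7C U+A5C2 U+07AD

Derivation:
Byte[0]=F0: 4-byte lead, need 3 cont bytes. acc=0x0
Byte[1]=91: continuation. acc=(acc<<6)|0x11=0x11
Byte[2]=BD: continuation. acc=(acc<<6)|0x3D=0x47D
Byte[3]=BC: continuation. acc=(acc<<6)|0x3C=0x11F7C
Completed: cp=U+11F7C (starts at byte 0)
Byte[4]=EA: 3-byte lead, need 2 cont bytes. acc=0xA
Byte[5]=97: continuation. acc=(acc<<6)|0x17=0x297
Byte[6]=82: continuation. acc=(acc<<6)|0x02=0xA5C2
Completed: cp=U+A5C2 (starts at byte 4)
Byte[7]=DE: 2-byte lead, need 1 cont bytes. acc=0x1E
Byte[8]=AD: continuation. acc=(acc<<6)|0x2D=0x7AD
Completed: cp=U+07AD (starts at byte 7)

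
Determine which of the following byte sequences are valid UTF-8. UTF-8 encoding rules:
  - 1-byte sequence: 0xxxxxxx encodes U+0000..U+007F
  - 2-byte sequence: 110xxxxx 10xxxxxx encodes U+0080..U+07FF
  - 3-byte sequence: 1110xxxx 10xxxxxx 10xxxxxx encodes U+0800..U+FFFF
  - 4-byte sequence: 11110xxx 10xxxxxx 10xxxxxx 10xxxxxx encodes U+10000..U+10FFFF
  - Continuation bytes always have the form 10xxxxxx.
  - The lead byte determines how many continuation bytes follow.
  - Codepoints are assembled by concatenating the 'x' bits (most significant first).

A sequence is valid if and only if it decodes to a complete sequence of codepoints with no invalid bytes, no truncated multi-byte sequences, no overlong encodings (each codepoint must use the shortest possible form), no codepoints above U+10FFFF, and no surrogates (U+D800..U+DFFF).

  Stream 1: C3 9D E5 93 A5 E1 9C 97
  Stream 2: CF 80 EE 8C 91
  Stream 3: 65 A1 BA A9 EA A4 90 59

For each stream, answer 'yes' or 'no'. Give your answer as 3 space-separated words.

Answer: yes yes no

Derivation:
Stream 1: decodes cleanly. VALID
Stream 2: decodes cleanly. VALID
Stream 3: error at byte offset 1. INVALID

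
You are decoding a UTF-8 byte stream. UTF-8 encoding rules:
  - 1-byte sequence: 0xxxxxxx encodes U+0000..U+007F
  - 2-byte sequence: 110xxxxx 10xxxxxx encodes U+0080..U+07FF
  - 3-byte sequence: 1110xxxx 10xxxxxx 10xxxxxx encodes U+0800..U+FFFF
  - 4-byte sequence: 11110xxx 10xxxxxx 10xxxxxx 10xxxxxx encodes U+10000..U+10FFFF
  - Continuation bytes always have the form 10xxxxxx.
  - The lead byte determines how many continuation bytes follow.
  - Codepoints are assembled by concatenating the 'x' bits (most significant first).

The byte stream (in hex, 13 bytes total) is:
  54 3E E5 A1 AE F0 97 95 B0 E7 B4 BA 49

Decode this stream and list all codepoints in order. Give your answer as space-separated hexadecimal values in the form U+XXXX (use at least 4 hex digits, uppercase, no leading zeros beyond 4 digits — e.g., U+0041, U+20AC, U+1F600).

Answer: U+0054 U+003E U+586E U+17570 U+7D3A U+0049

Derivation:
Byte[0]=54: 1-byte ASCII. cp=U+0054
Byte[1]=3E: 1-byte ASCII. cp=U+003E
Byte[2]=E5: 3-byte lead, need 2 cont bytes. acc=0x5
Byte[3]=A1: continuation. acc=(acc<<6)|0x21=0x161
Byte[4]=AE: continuation. acc=(acc<<6)|0x2E=0x586E
Completed: cp=U+586E (starts at byte 2)
Byte[5]=F0: 4-byte lead, need 3 cont bytes. acc=0x0
Byte[6]=97: continuation. acc=(acc<<6)|0x17=0x17
Byte[7]=95: continuation. acc=(acc<<6)|0x15=0x5D5
Byte[8]=B0: continuation. acc=(acc<<6)|0x30=0x17570
Completed: cp=U+17570 (starts at byte 5)
Byte[9]=E7: 3-byte lead, need 2 cont bytes. acc=0x7
Byte[10]=B4: continuation. acc=(acc<<6)|0x34=0x1F4
Byte[11]=BA: continuation. acc=(acc<<6)|0x3A=0x7D3A
Completed: cp=U+7D3A (starts at byte 9)
Byte[12]=49: 1-byte ASCII. cp=U+0049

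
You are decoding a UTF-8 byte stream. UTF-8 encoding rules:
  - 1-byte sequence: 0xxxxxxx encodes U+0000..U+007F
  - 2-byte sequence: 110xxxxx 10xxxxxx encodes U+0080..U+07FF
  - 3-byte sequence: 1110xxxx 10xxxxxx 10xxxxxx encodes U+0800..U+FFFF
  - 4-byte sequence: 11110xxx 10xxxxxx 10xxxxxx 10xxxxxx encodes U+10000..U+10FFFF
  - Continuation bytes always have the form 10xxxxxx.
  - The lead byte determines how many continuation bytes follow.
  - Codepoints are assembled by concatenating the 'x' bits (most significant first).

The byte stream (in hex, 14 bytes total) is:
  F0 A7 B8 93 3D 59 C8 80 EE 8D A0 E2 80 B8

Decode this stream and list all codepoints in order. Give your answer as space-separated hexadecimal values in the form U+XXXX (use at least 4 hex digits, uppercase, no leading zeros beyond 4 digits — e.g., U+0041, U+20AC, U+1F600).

Byte[0]=F0: 4-byte lead, need 3 cont bytes. acc=0x0
Byte[1]=A7: continuation. acc=(acc<<6)|0x27=0x27
Byte[2]=B8: continuation. acc=(acc<<6)|0x38=0x9F8
Byte[3]=93: continuation. acc=(acc<<6)|0x13=0x27E13
Completed: cp=U+27E13 (starts at byte 0)
Byte[4]=3D: 1-byte ASCII. cp=U+003D
Byte[5]=59: 1-byte ASCII. cp=U+0059
Byte[6]=C8: 2-byte lead, need 1 cont bytes. acc=0x8
Byte[7]=80: continuation. acc=(acc<<6)|0x00=0x200
Completed: cp=U+0200 (starts at byte 6)
Byte[8]=EE: 3-byte lead, need 2 cont bytes. acc=0xE
Byte[9]=8D: continuation. acc=(acc<<6)|0x0D=0x38D
Byte[10]=A0: continuation. acc=(acc<<6)|0x20=0xE360
Completed: cp=U+E360 (starts at byte 8)
Byte[11]=E2: 3-byte lead, need 2 cont bytes. acc=0x2
Byte[12]=80: continuation. acc=(acc<<6)|0x00=0x80
Byte[13]=B8: continuation. acc=(acc<<6)|0x38=0x2038
Completed: cp=U+2038 (starts at byte 11)

Answer: U+27E13 U+003D U+0059 U+0200 U+E360 U+2038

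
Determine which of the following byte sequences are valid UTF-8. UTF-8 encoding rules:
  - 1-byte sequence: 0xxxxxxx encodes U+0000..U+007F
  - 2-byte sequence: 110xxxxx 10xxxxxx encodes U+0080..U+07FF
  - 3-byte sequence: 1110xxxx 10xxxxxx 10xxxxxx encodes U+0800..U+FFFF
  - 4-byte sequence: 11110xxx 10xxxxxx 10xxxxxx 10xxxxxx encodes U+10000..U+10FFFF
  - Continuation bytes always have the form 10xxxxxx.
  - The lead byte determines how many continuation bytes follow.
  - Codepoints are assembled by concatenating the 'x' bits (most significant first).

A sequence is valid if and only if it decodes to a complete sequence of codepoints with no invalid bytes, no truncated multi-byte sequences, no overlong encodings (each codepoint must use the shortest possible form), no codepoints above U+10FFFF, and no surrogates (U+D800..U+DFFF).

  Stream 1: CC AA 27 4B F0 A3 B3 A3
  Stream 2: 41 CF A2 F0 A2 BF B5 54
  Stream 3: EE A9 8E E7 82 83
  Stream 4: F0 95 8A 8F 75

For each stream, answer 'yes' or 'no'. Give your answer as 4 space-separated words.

Stream 1: decodes cleanly. VALID
Stream 2: decodes cleanly. VALID
Stream 3: decodes cleanly. VALID
Stream 4: decodes cleanly. VALID

Answer: yes yes yes yes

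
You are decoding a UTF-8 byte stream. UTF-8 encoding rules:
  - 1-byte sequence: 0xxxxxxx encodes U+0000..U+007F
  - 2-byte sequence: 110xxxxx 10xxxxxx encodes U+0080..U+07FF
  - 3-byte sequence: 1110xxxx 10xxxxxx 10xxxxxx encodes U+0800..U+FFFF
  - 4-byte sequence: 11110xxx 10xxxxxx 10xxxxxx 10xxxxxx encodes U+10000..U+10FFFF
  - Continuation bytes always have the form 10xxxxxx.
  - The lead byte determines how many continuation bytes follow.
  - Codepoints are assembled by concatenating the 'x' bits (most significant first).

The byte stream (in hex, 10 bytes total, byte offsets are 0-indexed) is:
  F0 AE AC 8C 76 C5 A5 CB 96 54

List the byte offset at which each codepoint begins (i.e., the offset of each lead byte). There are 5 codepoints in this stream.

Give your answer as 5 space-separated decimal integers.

Byte[0]=F0: 4-byte lead, need 3 cont bytes. acc=0x0
Byte[1]=AE: continuation. acc=(acc<<6)|0x2E=0x2E
Byte[2]=AC: continuation. acc=(acc<<6)|0x2C=0xBAC
Byte[3]=8C: continuation. acc=(acc<<6)|0x0C=0x2EB0C
Completed: cp=U+2EB0C (starts at byte 0)
Byte[4]=76: 1-byte ASCII. cp=U+0076
Byte[5]=C5: 2-byte lead, need 1 cont bytes. acc=0x5
Byte[6]=A5: continuation. acc=(acc<<6)|0x25=0x165
Completed: cp=U+0165 (starts at byte 5)
Byte[7]=CB: 2-byte lead, need 1 cont bytes. acc=0xB
Byte[8]=96: continuation. acc=(acc<<6)|0x16=0x2D6
Completed: cp=U+02D6 (starts at byte 7)
Byte[9]=54: 1-byte ASCII. cp=U+0054

Answer: 0 4 5 7 9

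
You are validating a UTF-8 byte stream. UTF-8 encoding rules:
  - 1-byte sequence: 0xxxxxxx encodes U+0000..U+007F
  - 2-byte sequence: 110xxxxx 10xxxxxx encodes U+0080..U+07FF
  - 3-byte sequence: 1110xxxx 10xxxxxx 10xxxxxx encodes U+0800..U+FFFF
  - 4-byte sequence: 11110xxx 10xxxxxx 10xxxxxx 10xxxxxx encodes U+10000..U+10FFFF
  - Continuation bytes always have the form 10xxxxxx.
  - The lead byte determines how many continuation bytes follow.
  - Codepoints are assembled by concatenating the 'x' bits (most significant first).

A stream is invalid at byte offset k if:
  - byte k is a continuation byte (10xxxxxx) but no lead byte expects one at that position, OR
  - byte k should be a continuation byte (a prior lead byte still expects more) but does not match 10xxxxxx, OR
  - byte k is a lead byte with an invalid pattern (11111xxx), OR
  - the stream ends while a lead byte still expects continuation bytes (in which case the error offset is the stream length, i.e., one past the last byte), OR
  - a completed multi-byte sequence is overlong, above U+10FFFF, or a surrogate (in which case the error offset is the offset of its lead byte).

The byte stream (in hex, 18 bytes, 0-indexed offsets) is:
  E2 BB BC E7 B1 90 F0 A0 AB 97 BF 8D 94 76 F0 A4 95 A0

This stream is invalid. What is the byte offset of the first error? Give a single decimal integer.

Byte[0]=E2: 3-byte lead, need 2 cont bytes. acc=0x2
Byte[1]=BB: continuation. acc=(acc<<6)|0x3B=0xBB
Byte[2]=BC: continuation. acc=(acc<<6)|0x3C=0x2EFC
Completed: cp=U+2EFC (starts at byte 0)
Byte[3]=E7: 3-byte lead, need 2 cont bytes. acc=0x7
Byte[4]=B1: continuation. acc=(acc<<6)|0x31=0x1F1
Byte[5]=90: continuation. acc=(acc<<6)|0x10=0x7C50
Completed: cp=U+7C50 (starts at byte 3)
Byte[6]=F0: 4-byte lead, need 3 cont bytes. acc=0x0
Byte[7]=A0: continuation. acc=(acc<<6)|0x20=0x20
Byte[8]=AB: continuation. acc=(acc<<6)|0x2B=0x82B
Byte[9]=97: continuation. acc=(acc<<6)|0x17=0x20AD7
Completed: cp=U+20AD7 (starts at byte 6)
Byte[10]=BF: INVALID lead byte (not 0xxx/110x/1110/11110)

Answer: 10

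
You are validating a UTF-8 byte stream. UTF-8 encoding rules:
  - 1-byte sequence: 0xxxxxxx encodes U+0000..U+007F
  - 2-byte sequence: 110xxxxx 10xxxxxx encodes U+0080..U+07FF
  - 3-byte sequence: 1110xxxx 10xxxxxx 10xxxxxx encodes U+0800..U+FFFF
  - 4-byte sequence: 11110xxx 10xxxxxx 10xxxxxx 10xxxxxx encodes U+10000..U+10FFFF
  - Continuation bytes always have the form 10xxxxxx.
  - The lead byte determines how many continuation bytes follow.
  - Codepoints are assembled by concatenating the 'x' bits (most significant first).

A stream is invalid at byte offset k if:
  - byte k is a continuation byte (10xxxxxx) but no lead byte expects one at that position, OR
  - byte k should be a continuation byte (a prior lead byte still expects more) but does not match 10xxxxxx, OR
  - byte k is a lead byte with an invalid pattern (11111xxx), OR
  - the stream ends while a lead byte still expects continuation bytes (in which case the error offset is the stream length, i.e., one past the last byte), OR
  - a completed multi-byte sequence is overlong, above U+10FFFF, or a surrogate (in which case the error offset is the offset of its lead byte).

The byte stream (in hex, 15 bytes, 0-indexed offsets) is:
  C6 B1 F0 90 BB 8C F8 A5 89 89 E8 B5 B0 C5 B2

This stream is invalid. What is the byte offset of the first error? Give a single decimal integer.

Byte[0]=C6: 2-byte lead, need 1 cont bytes. acc=0x6
Byte[1]=B1: continuation. acc=(acc<<6)|0x31=0x1B1
Completed: cp=U+01B1 (starts at byte 0)
Byte[2]=F0: 4-byte lead, need 3 cont bytes. acc=0x0
Byte[3]=90: continuation. acc=(acc<<6)|0x10=0x10
Byte[4]=BB: continuation. acc=(acc<<6)|0x3B=0x43B
Byte[5]=8C: continuation. acc=(acc<<6)|0x0C=0x10ECC
Completed: cp=U+10ECC (starts at byte 2)
Byte[6]=F8: INVALID lead byte (not 0xxx/110x/1110/11110)

Answer: 6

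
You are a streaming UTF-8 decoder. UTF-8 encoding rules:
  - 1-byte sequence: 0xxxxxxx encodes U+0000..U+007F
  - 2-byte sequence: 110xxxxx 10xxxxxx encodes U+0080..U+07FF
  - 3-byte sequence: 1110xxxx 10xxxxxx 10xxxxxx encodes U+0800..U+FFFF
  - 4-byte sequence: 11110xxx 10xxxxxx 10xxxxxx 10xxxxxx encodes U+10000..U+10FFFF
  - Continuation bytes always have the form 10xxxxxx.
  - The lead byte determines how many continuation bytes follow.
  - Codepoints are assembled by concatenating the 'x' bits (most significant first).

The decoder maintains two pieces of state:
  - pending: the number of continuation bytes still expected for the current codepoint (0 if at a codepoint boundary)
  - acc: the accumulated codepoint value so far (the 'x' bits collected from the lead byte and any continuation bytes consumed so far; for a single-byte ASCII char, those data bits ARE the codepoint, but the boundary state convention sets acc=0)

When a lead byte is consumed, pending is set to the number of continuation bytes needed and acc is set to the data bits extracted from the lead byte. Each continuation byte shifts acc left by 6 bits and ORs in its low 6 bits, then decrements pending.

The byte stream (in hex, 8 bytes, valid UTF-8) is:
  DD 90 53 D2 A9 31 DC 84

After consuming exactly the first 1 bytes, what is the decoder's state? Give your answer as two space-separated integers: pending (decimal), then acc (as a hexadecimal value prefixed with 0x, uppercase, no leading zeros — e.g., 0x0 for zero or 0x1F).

Answer: 1 0x1D

Derivation:
Byte[0]=DD: 2-byte lead. pending=1, acc=0x1D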